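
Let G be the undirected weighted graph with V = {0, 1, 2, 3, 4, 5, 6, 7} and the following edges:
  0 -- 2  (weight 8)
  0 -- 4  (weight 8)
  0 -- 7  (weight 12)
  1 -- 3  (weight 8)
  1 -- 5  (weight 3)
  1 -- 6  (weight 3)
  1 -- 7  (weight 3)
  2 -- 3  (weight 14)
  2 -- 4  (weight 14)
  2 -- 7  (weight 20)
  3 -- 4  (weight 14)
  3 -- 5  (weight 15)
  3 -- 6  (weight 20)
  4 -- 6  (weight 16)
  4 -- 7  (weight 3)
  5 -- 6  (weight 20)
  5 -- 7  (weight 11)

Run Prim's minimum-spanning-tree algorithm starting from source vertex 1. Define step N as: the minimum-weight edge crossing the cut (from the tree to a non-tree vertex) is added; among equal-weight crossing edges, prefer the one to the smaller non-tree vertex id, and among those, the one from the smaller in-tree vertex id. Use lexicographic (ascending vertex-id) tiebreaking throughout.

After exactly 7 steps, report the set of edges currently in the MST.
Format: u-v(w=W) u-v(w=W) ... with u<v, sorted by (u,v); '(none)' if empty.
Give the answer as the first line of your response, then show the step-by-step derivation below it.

0-2(w=8) 0-4(w=8) 1-3(w=8) 1-5(w=3) 1-6(w=3) 1-7(w=3) 4-7(w=3)

step 1: add edge 1-5 (w=3); MST = {1-5(w=3)}
step 2: add edge 1-6 (w=3); MST = {1-5(w=3) 1-6(w=3)}
step 3: add edge 1-7 (w=3); MST = {1-5(w=3) 1-6(w=3) 1-7(w=3)}
step 4: add edge 4-7 (w=3); MST = {1-5(w=3) 1-6(w=3) 1-7(w=3) 4-7(w=3)}
step 5: add edge 0-4 (w=8); MST = {0-4(w=8) 1-5(w=3) 1-6(w=3) 1-7(w=3) 4-7(w=3)}
step 6: add edge 0-2 (w=8); MST = {0-2(w=8) 0-4(w=8) 1-5(w=3) 1-6(w=3) 1-7(w=3) 4-7(w=3)}
step 7: add edge 1-3 (w=8); MST = {0-2(w=8) 0-4(w=8) 1-3(w=8) 1-5(w=3) 1-6(w=3) 1-7(w=3) 4-7(w=3)}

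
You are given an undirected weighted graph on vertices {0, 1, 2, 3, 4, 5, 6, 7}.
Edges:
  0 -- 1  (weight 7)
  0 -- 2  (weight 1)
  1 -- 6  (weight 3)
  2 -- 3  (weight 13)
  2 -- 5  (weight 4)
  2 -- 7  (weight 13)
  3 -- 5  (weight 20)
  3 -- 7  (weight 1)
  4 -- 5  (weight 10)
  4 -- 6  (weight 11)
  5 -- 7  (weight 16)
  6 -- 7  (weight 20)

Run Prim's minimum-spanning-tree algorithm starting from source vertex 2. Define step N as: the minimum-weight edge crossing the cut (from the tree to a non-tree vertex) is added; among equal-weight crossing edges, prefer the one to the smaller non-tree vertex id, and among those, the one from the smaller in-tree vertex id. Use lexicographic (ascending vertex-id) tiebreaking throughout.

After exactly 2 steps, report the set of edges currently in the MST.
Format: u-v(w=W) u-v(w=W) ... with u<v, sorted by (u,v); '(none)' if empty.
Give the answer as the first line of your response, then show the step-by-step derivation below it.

0-2(w=1) 2-5(w=4)

step 1: add edge 0-2 (w=1); MST = {0-2(w=1)}
step 2: add edge 2-5 (w=4); MST = {0-2(w=1) 2-5(w=4)}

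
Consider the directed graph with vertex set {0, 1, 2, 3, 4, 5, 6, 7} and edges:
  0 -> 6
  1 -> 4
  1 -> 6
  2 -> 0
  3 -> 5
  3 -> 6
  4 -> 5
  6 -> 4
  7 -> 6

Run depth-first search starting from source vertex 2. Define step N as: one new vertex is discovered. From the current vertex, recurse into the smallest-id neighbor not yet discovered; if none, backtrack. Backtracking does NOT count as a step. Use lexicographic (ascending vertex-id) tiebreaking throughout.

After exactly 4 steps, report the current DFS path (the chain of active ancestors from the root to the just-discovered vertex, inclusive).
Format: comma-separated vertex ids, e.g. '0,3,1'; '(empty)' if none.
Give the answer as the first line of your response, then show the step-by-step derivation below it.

2,0,6,4

step 1: discover 2; path=2; order=2
step 2: discover 0; path=2>0; order=2,0
step 3: discover 6; path=2>0>6; order=2,0,6
step 4: discover 4; path=2>0>6>4; order=2,0,6,4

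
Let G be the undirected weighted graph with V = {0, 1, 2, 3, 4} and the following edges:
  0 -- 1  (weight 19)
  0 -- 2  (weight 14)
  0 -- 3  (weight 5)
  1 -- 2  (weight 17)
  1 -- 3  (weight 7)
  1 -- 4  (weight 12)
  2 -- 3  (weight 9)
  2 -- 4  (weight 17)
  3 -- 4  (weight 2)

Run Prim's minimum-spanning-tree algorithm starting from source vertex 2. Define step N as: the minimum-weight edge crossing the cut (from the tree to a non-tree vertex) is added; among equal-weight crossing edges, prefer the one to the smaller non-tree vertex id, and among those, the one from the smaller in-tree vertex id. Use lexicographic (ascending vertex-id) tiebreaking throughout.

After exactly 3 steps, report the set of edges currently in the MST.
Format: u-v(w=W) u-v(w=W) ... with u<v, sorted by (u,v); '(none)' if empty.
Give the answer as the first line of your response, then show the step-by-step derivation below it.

0-3(w=5) 2-3(w=9) 3-4(w=2)

step 1: add edge 2-3 (w=9); MST = {2-3(w=9)}
step 2: add edge 3-4 (w=2); MST = {2-3(w=9) 3-4(w=2)}
step 3: add edge 0-3 (w=5); MST = {0-3(w=5) 2-3(w=9) 3-4(w=2)}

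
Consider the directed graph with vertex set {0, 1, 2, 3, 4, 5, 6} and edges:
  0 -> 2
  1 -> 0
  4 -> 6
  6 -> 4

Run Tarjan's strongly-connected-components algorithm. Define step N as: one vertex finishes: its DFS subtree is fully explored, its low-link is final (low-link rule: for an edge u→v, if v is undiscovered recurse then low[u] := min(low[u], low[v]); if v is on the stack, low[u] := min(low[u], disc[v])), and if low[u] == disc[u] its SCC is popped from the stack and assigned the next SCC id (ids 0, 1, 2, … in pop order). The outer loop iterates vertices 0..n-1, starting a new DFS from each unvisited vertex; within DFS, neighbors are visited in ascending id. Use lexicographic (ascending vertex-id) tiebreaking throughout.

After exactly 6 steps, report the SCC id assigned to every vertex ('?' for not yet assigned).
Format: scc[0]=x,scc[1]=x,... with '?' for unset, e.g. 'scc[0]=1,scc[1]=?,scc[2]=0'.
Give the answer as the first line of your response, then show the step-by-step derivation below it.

scc[0]=1,scc[1]=2,scc[2]=0,scc[3]=3,scc[4]=4,scc[5]=?,scc[6]=4

step 1: low=(low[0]=0,low[1]=?,low[2]=1,low[3]=?,low[4]=?,low[5]=?,low[6]=?); scc=(scc[0]=?,scc[1]=?,scc[2]=0,scc[3]=?,scc[4]=?,scc[5]=?,scc[6]=?)
step 2: low=(low[0]=0,low[1]=?,low[2]=1,low[3]=?,low[4]=?,low[5]=?,low[6]=?); scc=(scc[0]=1,scc[1]=?,scc[2]=0,scc[3]=?,scc[4]=?,scc[5]=?,scc[6]=?)
step 3: low=(low[0]=0,low[1]=2,low[2]=1,low[3]=?,low[4]=?,low[5]=?,low[6]=?); scc=(scc[0]=1,scc[1]=2,scc[2]=0,scc[3]=?,scc[4]=?,scc[5]=?,scc[6]=?)
step 4: low=(low[0]=0,low[1]=2,low[2]=1,low[3]=3,low[4]=?,low[5]=?,low[6]=?); scc=(scc[0]=1,scc[1]=2,scc[2]=0,scc[3]=3,scc[4]=?,scc[5]=?,scc[6]=?)
step 5: low=(low[0]=0,low[1]=2,low[2]=1,low[3]=3,low[4]=4,low[5]=?,low[6]=4); scc=(scc[0]=1,scc[1]=2,scc[2]=0,scc[3]=3,scc[4]=?,scc[5]=?,scc[6]=?)
step 6: low=(low[0]=0,low[1]=2,low[2]=1,low[3]=3,low[4]=4,low[5]=?,low[6]=4); scc=(scc[0]=1,scc[1]=2,scc[2]=0,scc[3]=3,scc[4]=4,scc[5]=?,scc[6]=4)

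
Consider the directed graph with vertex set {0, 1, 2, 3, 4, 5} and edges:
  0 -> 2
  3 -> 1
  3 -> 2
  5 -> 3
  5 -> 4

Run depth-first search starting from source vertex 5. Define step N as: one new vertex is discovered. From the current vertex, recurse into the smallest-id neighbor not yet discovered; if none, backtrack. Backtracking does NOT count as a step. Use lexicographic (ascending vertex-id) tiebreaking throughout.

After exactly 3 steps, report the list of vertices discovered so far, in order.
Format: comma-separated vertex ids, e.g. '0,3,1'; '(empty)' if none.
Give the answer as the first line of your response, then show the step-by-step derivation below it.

5,3,1

step 1: discover 5; path=5; order=5
step 2: discover 3; path=5>3; order=5,3
step 3: discover 1; path=5>3>1; order=5,3,1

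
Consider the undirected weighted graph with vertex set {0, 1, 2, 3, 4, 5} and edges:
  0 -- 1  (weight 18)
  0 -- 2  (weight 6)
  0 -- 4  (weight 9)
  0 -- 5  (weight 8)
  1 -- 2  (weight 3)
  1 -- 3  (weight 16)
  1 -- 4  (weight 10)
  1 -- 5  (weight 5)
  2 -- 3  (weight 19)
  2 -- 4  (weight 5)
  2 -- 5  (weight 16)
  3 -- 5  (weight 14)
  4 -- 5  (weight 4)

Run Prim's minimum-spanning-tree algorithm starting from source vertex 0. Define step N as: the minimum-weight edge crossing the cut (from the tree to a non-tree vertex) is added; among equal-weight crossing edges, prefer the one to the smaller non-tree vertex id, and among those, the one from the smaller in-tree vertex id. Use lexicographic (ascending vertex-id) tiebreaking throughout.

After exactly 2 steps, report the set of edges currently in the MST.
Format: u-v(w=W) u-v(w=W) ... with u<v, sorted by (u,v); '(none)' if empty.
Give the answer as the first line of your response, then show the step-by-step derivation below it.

0-2(w=6) 1-2(w=3)

step 1: add edge 0-2 (w=6); MST = {0-2(w=6)}
step 2: add edge 1-2 (w=3); MST = {0-2(w=6) 1-2(w=3)}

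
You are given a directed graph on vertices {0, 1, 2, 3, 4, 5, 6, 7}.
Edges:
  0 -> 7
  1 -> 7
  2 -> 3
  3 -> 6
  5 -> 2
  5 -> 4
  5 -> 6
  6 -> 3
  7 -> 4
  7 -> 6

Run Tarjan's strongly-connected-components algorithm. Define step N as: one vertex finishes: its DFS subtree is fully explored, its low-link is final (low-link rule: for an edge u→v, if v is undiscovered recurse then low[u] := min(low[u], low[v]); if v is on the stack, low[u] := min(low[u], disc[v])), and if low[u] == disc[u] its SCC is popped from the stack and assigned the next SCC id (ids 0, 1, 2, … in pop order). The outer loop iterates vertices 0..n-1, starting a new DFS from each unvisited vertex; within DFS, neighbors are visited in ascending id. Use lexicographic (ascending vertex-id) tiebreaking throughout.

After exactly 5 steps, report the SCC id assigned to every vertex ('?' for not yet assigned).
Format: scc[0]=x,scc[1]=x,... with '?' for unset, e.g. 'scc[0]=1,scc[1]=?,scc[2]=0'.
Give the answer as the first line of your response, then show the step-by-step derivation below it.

scc[0]=3,scc[1]=?,scc[2]=?,scc[3]=1,scc[4]=0,scc[5]=?,scc[6]=1,scc[7]=2

step 1: low=(low[0]=0,low[1]=?,low[2]=?,low[3]=?,low[4]=2,low[5]=?,low[6]=?,low[7]=1); scc=(scc[0]=?,scc[1]=?,scc[2]=?,scc[3]=?,scc[4]=0,scc[5]=?,scc[6]=?,scc[7]=?)
step 2: low=(low[0]=0,low[1]=?,low[2]=?,low[3]=3,low[4]=2,low[5]=?,low[6]=3,low[7]=1); scc=(scc[0]=?,scc[1]=?,scc[2]=?,scc[3]=?,scc[4]=0,scc[5]=?,scc[6]=?,scc[7]=?)
step 3: low=(low[0]=0,low[1]=?,low[2]=?,low[3]=3,low[4]=2,low[5]=?,low[6]=3,low[7]=1); scc=(scc[0]=?,scc[1]=?,scc[2]=?,scc[3]=1,scc[4]=0,scc[5]=?,scc[6]=1,scc[7]=?)
step 4: low=(low[0]=0,low[1]=?,low[2]=?,low[3]=3,low[4]=2,low[5]=?,low[6]=3,low[7]=1); scc=(scc[0]=?,scc[1]=?,scc[2]=?,scc[3]=1,scc[4]=0,scc[5]=?,scc[6]=1,scc[7]=2)
step 5: low=(low[0]=0,low[1]=?,low[2]=?,low[3]=3,low[4]=2,low[5]=?,low[6]=3,low[7]=1); scc=(scc[0]=3,scc[1]=?,scc[2]=?,scc[3]=1,scc[4]=0,scc[5]=?,scc[6]=1,scc[7]=2)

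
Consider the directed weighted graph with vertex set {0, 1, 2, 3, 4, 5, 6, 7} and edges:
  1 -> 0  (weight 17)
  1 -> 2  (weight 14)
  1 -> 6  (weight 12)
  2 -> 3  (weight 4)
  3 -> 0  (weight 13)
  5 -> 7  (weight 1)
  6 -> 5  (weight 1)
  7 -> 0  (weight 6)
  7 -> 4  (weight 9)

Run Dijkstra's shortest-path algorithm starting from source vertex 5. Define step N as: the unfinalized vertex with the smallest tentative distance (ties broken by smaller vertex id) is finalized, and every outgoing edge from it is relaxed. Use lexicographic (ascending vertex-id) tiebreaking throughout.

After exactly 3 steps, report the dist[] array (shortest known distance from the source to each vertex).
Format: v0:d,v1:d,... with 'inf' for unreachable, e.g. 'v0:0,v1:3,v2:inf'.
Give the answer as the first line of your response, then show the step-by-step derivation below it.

v0:7,v1:inf,v2:inf,v3:inf,v4:10,v5:0,v6:inf,v7:1

step 1: dist = v0:inf,v1:inf,v2:inf,v3:inf,v4:inf,v5:0,v6:inf,v7:1
step 2: dist = v0:7,v1:inf,v2:inf,v3:inf,v4:10,v5:0,v6:inf,v7:1
step 3: dist = v0:7,v1:inf,v2:inf,v3:inf,v4:10,v5:0,v6:inf,v7:1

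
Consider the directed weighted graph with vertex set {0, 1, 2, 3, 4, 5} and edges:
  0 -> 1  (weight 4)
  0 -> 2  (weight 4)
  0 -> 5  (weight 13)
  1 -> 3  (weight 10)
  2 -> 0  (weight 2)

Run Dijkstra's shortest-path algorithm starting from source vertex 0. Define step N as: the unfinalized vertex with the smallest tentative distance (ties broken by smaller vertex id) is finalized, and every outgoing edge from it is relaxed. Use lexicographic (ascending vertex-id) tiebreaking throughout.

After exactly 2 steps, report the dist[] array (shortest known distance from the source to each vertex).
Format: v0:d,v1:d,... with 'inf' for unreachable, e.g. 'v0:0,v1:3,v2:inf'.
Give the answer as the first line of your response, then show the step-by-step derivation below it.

v0:0,v1:4,v2:4,v3:14,v4:inf,v5:13

step 1: dist = v0:0,v1:4,v2:4,v3:inf,v4:inf,v5:13
step 2: dist = v0:0,v1:4,v2:4,v3:14,v4:inf,v5:13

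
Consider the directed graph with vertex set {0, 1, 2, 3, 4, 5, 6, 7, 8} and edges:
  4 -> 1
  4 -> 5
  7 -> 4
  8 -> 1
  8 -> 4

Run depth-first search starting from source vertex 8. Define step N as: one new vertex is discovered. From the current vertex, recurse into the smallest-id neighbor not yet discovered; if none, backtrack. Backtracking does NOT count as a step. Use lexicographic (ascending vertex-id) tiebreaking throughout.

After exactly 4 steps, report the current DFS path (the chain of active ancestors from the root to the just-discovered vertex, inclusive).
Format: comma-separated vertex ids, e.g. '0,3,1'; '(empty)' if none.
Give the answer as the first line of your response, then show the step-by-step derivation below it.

8,4,5

step 1: discover 8; path=8; order=8
step 2: discover 1; path=8>1; order=8,1
step 3: discover 4; path=8>4; order=8,1,4
step 4: discover 5; path=8>4>5; order=8,1,4,5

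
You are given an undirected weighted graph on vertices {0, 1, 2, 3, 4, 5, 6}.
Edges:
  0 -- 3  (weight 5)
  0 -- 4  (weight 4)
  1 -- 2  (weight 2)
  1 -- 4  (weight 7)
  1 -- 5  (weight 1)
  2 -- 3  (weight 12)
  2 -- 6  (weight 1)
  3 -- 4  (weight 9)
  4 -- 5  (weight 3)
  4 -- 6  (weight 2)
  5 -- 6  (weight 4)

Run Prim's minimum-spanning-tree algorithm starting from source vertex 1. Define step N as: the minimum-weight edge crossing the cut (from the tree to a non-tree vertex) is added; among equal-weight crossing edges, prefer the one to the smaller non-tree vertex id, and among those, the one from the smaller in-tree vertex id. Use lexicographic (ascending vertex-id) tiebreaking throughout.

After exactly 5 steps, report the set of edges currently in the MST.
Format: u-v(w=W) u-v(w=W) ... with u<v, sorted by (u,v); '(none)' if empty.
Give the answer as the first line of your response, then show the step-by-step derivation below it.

0-4(w=4) 1-2(w=2) 1-5(w=1) 2-6(w=1) 4-6(w=2)

step 1: add edge 1-5 (w=1); MST = {1-5(w=1)}
step 2: add edge 1-2 (w=2); MST = {1-2(w=2) 1-5(w=1)}
step 3: add edge 2-6 (w=1); MST = {1-2(w=2) 1-5(w=1) 2-6(w=1)}
step 4: add edge 4-6 (w=2); MST = {1-2(w=2) 1-5(w=1) 2-6(w=1) 4-6(w=2)}
step 5: add edge 0-4 (w=4); MST = {0-4(w=4) 1-2(w=2) 1-5(w=1) 2-6(w=1) 4-6(w=2)}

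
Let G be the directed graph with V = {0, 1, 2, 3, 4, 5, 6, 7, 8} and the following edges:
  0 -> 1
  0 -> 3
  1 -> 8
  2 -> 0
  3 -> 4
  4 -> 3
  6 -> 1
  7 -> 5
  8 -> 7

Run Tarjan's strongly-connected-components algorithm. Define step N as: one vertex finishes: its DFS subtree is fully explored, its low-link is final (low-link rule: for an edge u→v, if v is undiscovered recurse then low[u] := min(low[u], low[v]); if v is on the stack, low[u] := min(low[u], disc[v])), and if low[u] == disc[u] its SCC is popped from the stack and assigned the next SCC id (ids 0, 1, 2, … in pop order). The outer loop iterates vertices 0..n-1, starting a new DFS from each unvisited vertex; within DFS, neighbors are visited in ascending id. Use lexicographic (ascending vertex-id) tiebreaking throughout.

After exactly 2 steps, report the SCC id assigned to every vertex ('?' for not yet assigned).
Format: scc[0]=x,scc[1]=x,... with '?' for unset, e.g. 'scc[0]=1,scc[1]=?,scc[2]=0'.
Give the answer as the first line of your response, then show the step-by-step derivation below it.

scc[0]=?,scc[1]=?,scc[2]=?,scc[3]=?,scc[4]=?,scc[5]=0,scc[6]=?,scc[7]=1,scc[8]=?

step 1: low=(low[0]=0,low[1]=1,low[2]=?,low[3]=?,low[4]=?,low[5]=4,low[6]=?,low[7]=3,low[8]=2); scc=(scc[0]=?,scc[1]=?,scc[2]=?,scc[3]=?,scc[4]=?,scc[5]=0,scc[6]=?,scc[7]=?,scc[8]=?)
step 2: low=(low[0]=0,low[1]=1,low[2]=?,low[3]=?,low[4]=?,low[5]=4,low[6]=?,low[7]=3,low[8]=2); scc=(scc[0]=?,scc[1]=?,scc[2]=?,scc[3]=?,scc[4]=?,scc[5]=0,scc[6]=?,scc[7]=1,scc[8]=?)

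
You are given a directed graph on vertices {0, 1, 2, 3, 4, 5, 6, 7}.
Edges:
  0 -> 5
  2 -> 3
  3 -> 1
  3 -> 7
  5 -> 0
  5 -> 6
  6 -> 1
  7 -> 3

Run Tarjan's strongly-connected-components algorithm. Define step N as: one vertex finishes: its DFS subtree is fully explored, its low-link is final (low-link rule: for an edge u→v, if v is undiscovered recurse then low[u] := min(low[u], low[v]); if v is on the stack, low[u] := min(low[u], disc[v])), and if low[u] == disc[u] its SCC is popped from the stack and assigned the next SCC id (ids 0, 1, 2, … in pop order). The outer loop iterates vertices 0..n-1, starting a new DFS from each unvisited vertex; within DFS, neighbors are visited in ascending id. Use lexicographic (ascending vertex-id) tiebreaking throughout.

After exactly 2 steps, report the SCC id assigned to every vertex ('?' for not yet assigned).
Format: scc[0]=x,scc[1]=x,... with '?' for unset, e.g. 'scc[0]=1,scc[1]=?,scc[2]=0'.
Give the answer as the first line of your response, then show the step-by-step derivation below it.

scc[0]=?,scc[1]=0,scc[2]=?,scc[3]=?,scc[4]=?,scc[5]=?,scc[6]=1,scc[7]=?

step 1: low=(low[0]=0,low[1]=3,low[2]=?,low[3]=?,low[4]=?,low[5]=0,low[6]=2,low[7]=?); scc=(scc[0]=?,scc[1]=0,scc[2]=?,scc[3]=?,scc[4]=?,scc[5]=?,scc[6]=?,scc[7]=?)
step 2: low=(low[0]=0,low[1]=3,low[2]=?,low[3]=?,low[4]=?,low[5]=0,low[6]=2,low[7]=?); scc=(scc[0]=?,scc[1]=0,scc[2]=?,scc[3]=?,scc[4]=?,scc[5]=?,scc[6]=1,scc[7]=?)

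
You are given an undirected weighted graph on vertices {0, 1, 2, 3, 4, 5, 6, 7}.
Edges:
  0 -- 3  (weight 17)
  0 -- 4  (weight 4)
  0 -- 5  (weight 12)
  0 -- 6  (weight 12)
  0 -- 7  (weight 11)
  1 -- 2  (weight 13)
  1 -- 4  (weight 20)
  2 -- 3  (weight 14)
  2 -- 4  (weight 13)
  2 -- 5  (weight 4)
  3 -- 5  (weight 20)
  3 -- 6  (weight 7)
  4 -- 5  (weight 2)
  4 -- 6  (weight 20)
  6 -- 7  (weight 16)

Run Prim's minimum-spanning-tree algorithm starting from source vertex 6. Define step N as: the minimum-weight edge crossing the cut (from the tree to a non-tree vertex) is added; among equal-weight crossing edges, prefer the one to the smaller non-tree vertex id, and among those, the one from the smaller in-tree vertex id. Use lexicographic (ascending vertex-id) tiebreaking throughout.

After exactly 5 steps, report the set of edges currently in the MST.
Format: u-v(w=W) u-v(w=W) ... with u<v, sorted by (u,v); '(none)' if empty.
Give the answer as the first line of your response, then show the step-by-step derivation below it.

0-4(w=4) 0-6(w=12) 2-5(w=4) 3-6(w=7) 4-5(w=2)

step 1: add edge 3-6 (w=7); MST = {3-6(w=7)}
step 2: add edge 0-6 (w=12); MST = {0-6(w=12) 3-6(w=7)}
step 3: add edge 0-4 (w=4); MST = {0-4(w=4) 0-6(w=12) 3-6(w=7)}
step 4: add edge 4-5 (w=2); MST = {0-4(w=4) 0-6(w=12) 3-6(w=7) 4-5(w=2)}
step 5: add edge 2-5 (w=4); MST = {0-4(w=4) 0-6(w=12) 2-5(w=4) 3-6(w=7) 4-5(w=2)}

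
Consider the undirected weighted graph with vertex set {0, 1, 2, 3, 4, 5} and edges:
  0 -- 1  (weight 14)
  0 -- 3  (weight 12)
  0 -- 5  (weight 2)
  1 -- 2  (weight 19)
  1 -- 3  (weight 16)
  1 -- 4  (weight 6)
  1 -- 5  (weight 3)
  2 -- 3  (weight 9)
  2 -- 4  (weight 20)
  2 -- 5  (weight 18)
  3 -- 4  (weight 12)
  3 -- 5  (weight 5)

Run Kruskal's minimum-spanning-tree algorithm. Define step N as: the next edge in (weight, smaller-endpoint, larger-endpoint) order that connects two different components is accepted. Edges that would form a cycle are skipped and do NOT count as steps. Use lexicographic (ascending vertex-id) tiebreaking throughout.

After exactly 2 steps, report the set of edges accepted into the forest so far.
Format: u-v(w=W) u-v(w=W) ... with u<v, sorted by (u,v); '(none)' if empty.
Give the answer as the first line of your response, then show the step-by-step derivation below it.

0-5(w=2) 1-5(w=3)

step 1: add edge 0-5 (w=2); MST = {0-5(w=2)}
step 2: add edge 1-5 (w=3); MST = {0-5(w=2) 1-5(w=3)}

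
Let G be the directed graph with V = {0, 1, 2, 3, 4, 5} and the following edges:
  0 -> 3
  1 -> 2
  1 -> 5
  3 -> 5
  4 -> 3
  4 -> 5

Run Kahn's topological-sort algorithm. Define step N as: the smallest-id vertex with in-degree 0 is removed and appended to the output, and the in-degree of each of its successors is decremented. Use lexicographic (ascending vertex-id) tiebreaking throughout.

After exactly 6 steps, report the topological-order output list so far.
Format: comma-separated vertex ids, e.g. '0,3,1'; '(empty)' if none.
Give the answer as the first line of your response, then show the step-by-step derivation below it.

0,1,2,4,3,5

step 1: output 0; order=[0]; indeg=(0,0,1,1,0,3)
step 2: output 1; order=[0,1]; indeg=(0,0,0,1,0,2)
step 3: output 2; order=[0,1,2]; indeg=(0,0,0,1,0,2)
step 4: output 4; order=[0,1,2,4]; indeg=(0,0,0,0,0,1)
step 5: output 3; order=[0,1,2,4,3]; indeg=(0,0,0,0,0,0)
step 6: output 5; order=[0,1,2,4,3,5]; indeg=(0,0,0,0,0,0)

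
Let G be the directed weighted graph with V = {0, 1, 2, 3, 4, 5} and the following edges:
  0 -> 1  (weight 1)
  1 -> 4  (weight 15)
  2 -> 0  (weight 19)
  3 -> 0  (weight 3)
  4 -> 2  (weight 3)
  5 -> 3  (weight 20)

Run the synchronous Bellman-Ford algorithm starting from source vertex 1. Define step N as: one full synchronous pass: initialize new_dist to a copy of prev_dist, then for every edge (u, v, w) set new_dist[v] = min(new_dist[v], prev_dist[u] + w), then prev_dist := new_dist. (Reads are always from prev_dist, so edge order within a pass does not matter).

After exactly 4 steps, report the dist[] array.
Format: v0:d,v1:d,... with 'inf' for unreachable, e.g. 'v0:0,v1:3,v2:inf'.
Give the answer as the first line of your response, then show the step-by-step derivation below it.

v0:37,v1:0,v2:18,v3:inf,v4:15,v5:inf

step 1: dist = v0:inf,v1:0,v2:inf,v3:inf,v4:15,v5:inf
step 2: dist = v0:inf,v1:0,v2:18,v3:inf,v4:15,v5:inf
step 3: dist = v0:37,v1:0,v2:18,v3:inf,v4:15,v5:inf
step 4: dist = v0:37,v1:0,v2:18,v3:inf,v4:15,v5:inf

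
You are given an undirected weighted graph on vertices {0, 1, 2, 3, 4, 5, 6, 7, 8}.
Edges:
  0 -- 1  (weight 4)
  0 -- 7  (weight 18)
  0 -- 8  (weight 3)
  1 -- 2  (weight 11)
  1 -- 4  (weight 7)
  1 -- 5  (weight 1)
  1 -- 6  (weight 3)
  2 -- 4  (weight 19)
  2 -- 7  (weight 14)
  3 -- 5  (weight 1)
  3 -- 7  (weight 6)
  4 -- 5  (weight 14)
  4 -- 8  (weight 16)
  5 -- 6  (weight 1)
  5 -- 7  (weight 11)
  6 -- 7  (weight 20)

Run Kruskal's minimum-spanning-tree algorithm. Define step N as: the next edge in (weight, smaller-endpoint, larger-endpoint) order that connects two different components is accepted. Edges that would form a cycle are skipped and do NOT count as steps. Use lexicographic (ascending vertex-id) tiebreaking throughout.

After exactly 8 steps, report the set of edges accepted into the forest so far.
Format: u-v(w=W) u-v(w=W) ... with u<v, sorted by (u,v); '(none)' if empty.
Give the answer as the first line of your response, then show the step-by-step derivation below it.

0-1(w=4) 0-8(w=3) 1-2(w=11) 1-4(w=7) 1-5(w=1) 3-5(w=1) 3-7(w=6) 5-6(w=1)

step 1: add edge 1-5 (w=1); MST = {1-5(w=1)}
step 2: add edge 3-5 (w=1); MST = {1-5(w=1) 3-5(w=1)}
step 3: add edge 5-6 (w=1); MST = {1-5(w=1) 3-5(w=1) 5-6(w=1)}
step 4: add edge 0-8 (w=3); MST = {0-8(w=3) 1-5(w=1) 3-5(w=1) 5-6(w=1)}
step 5: add edge 0-1 (w=4); MST = {0-1(w=4) 0-8(w=3) 1-5(w=1) 3-5(w=1) 5-6(w=1)}
step 6: add edge 3-7 (w=6); MST = {0-1(w=4) 0-8(w=3) 1-5(w=1) 3-5(w=1) 3-7(w=6) 5-6(w=1)}
step 7: add edge 1-4 (w=7); MST = {0-1(w=4) 0-8(w=3) 1-4(w=7) 1-5(w=1) 3-5(w=1) 3-7(w=6) 5-6(w=1)}
step 8: add edge 1-2 (w=11); MST = {0-1(w=4) 0-8(w=3) 1-2(w=11) 1-4(w=7) 1-5(w=1) 3-5(w=1) 3-7(w=6) 5-6(w=1)}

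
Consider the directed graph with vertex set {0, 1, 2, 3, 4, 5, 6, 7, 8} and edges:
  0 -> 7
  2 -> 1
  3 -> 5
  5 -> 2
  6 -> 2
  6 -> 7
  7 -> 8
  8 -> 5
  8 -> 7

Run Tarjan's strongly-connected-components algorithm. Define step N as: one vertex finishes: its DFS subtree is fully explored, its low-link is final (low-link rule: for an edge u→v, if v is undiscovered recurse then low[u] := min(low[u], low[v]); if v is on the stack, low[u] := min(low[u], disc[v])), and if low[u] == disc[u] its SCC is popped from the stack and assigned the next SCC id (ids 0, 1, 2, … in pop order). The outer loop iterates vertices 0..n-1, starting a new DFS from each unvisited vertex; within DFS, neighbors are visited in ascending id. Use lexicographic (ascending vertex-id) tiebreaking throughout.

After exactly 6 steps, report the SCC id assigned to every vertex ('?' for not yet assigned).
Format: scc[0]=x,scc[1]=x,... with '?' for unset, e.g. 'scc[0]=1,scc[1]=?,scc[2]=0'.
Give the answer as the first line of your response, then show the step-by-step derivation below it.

scc[0]=4,scc[1]=0,scc[2]=1,scc[3]=?,scc[4]=?,scc[5]=2,scc[6]=?,scc[7]=3,scc[8]=3

step 1: low=(low[0]=0,low[1]=5,low[2]=4,low[3]=?,low[4]=?,low[5]=3,low[6]=?,low[7]=1,low[8]=2); scc=(scc[0]=?,scc[1]=0,scc[2]=?,scc[3]=?,scc[4]=?,scc[5]=?,scc[6]=?,scc[7]=?,scc[8]=?)
step 2: low=(low[0]=0,low[1]=5,low[2]=4,low[3]=?,low[4]=?,low[5]=3,low[6]=?,low[7]=1,low[8]=2); scc=(scc[0]=?,scc[1]=0,scc[2]=1,scc[3]=?,scc[4]=?,scc[5]=?,scc[6]=?,scc[7]=?,scc[8]=?)
step 3: low=(low[0]=0,low[1]=5,low[2]=4,low[3]=?,low[4]=?,low[5]=3,low[6]=?,low[7]=1,low[8]=2); scc=(scc[0]=?,scc[1]=0,scc[2]=1,scc[3]=?,scc[4]=?,scc[5]=2,scc[6]=?,scc[7]=?,scc[8]=?)
step 4: low=(low[0]=0,low[1]=5,low[2]=4,low[3]=?,low[4]=?,low[5]=3,low[6]=?,low[7]=1,low[8]=1); scc=(scc[0]=?,scc[1]=0,scc[2]=1,scc[3]=?,scc[4]=?,scc[5]=2,scc[6]=?,scc[7]=?,scc[8]=?)
step 5: low=(low[0]=0,low[1]=5,low[2]=4,low[3]=?,low[4]=?,low[5]=3,low[6]=?,low[7]=1,low[8]=1); scc=(scc[0]=?,scc[1]=0,scc[2]=1,scc[3]=?,scc[4]=?,scc[5]=2,scc[6]=?,scc[7]=3,scc[8]=3)
step 6: low=(low[0]=0,low[1]=5,low[2]=4,low[3]=?,low[4]=?,low[5]=3,low[6]=?,low[7]=1,low[8]=1); scc=(scc[0]=4,scc[1]=0,scc[2]=1,scc[3]=?,scc[4]=?,scc[5]=2,scc[6]=?,scc[7]=3,scc[8]=3)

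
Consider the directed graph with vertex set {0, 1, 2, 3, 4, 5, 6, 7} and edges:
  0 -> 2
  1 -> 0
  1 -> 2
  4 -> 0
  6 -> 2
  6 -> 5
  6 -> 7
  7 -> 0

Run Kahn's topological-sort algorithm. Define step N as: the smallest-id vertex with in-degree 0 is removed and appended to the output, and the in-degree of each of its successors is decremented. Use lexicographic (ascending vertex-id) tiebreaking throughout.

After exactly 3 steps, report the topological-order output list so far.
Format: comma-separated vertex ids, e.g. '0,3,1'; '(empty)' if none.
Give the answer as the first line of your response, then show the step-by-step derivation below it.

1,3,4

step 1: output 1; order=[1]; indeg=(2,0,2,0,0,1,0,1)
step 2: output 3; order=[1,3]; indeg=(2,0,2,0,0,1,0,1)
step 3: output 4; order=[1,3,4]; indeg=(1,0,2,0,0,1,0,1)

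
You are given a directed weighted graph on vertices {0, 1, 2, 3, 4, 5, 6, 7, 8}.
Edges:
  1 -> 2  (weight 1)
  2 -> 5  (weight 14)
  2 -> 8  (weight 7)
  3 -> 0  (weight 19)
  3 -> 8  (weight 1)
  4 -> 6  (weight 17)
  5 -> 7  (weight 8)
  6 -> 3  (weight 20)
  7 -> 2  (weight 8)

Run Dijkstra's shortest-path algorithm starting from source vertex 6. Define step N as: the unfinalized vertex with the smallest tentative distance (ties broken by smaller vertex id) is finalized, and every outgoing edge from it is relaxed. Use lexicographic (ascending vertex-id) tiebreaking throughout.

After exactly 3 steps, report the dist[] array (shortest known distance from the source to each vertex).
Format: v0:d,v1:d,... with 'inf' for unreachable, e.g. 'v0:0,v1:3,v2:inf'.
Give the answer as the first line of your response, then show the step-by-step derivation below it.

v0:39,v1:inf,v2:inf,v3:20,v4:inf,v5:inf,v6:0,v7:inf,v8:21

step 1: dist = v0:inf,v1:inf,v2:inf,v3:20,v4:inf,v5:inf,v6:0,v7:inf,v8:inf
step 2: dist = v0:39,v1:inf,v2:inf,v3:20,v4:inf,v5:inf,v6:0,v7:inf,v8:21
step 3: dist = v0:39,v1:inf,v2:inf,v3:20,v4:inf,v5:inf,v6:0,v7:inf,v8:21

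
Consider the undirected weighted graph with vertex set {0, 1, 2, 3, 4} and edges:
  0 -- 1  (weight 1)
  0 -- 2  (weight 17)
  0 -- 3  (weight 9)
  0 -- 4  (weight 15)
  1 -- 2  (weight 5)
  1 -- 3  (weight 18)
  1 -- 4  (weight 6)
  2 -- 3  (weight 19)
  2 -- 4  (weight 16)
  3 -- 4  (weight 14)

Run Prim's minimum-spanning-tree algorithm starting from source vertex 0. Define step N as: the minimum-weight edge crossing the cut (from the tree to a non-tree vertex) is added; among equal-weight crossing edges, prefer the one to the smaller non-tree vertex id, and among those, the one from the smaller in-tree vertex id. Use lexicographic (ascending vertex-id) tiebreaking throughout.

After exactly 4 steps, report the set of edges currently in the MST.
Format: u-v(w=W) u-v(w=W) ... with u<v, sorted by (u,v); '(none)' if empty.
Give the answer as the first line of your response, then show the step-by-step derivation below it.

0-1(w=1) 0-3(w=9) 1-2(w=5) 1-4(w=6)

step 1: add edge 0-1 (w=1); MST = {0-1(w=1)}
step 2: add edge 1-2 (w=5); MST = {0-1(w=1) 1-2(w=5)}
step 3: add edge 1-4 (w=6); MST = {0-1(w=1) 1-2(w=5) 1-4(w=6)}
step 4: add edge 0-3 (w=9); MST = {0-1(w=1) 0-3(w=9) 1-2(w=5) 1-4(w=6)}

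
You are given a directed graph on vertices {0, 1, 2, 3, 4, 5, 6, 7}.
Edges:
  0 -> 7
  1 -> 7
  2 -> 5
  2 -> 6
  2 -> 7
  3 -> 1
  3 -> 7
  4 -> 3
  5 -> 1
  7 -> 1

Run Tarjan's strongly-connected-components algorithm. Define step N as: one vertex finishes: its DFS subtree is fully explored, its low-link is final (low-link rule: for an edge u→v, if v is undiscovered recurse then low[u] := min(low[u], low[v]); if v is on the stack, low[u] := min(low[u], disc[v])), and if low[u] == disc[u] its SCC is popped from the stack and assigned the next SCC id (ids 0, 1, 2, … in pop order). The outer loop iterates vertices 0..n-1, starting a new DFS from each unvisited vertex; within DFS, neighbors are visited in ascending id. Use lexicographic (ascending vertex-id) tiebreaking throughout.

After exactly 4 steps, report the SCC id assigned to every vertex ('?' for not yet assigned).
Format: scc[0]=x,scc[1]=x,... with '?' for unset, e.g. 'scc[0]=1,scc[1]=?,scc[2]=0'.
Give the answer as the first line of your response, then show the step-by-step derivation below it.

scc[0]=1,scc[1]=0,scc[2]=?,scc[3]=?,scc[4]=?,scc[5]=2,scc[6]=?,scc[7]=0

step 1: low=(low[0]=0,low[1]=1,low[2]=?,low[3]=?,low[4]=?,low[5]=?,low[6]=?,low[7]=1); scc=(scc[0]=?,scc[1]=?,scc[2]=?,scc[3]=?,scc[4]=?,scc[5]=?,scc[6]=?,scc[7]=?)
step 2: low=(low[0]=0,low[1]=1,low[2]=?,low[3]=?,low[4]=?,low[5]=?,low[6]=?,low[7]=1); scc=(scc[0]=?,scc[1]=0,scc[2]=?,scc[3]=?,scc[4]=?,scc[5]=?,scc[6]=?,scc[7]=0)
step 3: low=(low[0]=0,low[1]=1,low[2]=?,low[3]=?,low[4]=?,low[5]=?,low[6]=?,low[7]=1); scc=(scc[0]=1,scc[1]=0,scc[2]=?,scc[3]=?,scc[4]=?,scc[5]=?,scc[6]=?,scc[7]=0)
step 4: low=(low[0]=0,low[1]=1,low[2]=3,low[3]=?,low[4]=?,low[5]=4,low[6]=?,low[7]=1); scc=(scc[0]=1,scc[1]=0,scc[2]=?,scc[3]=?,scc[4]=?,scc[5]=2,scc[6]=?,scc[7]=0)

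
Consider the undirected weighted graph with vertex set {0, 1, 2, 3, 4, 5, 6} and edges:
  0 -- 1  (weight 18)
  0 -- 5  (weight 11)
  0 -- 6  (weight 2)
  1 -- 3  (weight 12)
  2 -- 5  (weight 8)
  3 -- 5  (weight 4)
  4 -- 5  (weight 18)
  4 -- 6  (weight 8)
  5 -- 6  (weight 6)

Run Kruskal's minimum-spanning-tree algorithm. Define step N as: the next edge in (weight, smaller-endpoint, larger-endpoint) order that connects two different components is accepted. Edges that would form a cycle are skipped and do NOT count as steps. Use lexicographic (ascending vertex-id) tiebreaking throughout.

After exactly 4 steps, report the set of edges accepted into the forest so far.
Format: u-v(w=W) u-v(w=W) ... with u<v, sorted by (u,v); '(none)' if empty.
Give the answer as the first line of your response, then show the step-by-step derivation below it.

0-6(w=2) 2-5(w=8) 3-5(w=4) 5-6(w=6)

step 1: add edge 0-6 (w=2); MST = {0-6(w=2)}
step 2: add edge 3-5 (w=4); MST = {0-6(w=2) 3-5(w=4)}
step 3: add edge 5-6 (w=6); MST = {0-6(w=2) 3-5(w=4) 5-6(w=6)}
step 4: add edge 2-5 (w=8); MST = {0-6(w=2) 2-5(w=8) 3-5(w=4) 5-6(w=6)}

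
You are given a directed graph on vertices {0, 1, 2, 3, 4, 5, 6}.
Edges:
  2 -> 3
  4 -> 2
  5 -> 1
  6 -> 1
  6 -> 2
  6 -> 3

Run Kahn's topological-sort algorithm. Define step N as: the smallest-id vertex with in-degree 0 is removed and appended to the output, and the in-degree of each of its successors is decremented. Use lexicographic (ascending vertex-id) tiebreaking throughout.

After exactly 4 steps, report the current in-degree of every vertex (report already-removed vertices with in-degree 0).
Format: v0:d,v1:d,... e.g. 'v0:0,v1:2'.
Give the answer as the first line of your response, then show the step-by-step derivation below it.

v0:0,v1:0,v2:0,v3:1,v4:0,v5:0,v6:0

step 1: output 0; order=[0]; indeg=(0,2,2,2,0,0,0)
step 2: output 4; order=[0,4]; indeg=(0,2,1,2,0,0,0)
step 3: output 5; order=[0,4,5]; indeg=(0,1,1,2,0,0,0)
step 4: output 6; order=[0,4,5,6]; indeg=(0,0,0,1,0,0,0)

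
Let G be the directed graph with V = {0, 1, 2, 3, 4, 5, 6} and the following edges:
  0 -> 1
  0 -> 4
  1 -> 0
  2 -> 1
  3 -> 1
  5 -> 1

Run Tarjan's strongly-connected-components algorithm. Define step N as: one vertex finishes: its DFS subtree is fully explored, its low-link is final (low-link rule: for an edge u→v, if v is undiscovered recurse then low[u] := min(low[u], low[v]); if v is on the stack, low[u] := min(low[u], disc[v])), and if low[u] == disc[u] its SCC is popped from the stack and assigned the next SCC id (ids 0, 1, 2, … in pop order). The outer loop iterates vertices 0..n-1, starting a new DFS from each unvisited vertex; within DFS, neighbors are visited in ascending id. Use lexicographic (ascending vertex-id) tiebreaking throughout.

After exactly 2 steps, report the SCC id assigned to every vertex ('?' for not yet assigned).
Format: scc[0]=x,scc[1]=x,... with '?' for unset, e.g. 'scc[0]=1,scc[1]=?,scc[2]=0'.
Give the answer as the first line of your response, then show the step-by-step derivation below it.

scc[0]=?,scc[1]=?,scc[2]=?,scc[3]=?,scc[4]=0,scc[5]=?,scc[6]=?

step 1: low=(low[0]=0,low[1]=0,low[2]=?,low[3]=?,low[4]=?,low[5]=?,low[6]=?); scc=(scc[0]=?,scc[1]=?,scc[2]=?,scc[3]=?,scc[4]=?,scc[5]=?,scc[6]=?)
step 2: low=(low[0]=0,low[1]=0,low[2]=?,low[3]=?,low[4]=2,low[5]=?,low[6]=?); scc=(scc[0]=?,scc[1]=?,scc[2]=?,scc[3]=?,scc[4]=0,scc[5]=?,scc[6]=?)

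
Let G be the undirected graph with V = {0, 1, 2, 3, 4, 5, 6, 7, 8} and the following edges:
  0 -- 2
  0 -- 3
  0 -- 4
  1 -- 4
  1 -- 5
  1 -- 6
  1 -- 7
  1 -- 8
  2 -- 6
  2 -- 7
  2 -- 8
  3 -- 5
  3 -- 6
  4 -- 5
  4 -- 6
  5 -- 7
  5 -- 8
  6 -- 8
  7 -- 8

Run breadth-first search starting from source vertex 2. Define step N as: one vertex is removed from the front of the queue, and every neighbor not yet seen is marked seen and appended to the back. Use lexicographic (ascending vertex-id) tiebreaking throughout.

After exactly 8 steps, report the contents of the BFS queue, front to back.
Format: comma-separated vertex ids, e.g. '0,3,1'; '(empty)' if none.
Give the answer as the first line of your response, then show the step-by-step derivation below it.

5

step 1: dequeue 2; queue=[0,6,7,8]; order=2
step 2: dequeue 0; queue=[6,7,8,3,4]; order=2,0
step 3: dequeue 6; queue=[7,8,3,4,1]; order=2,0,6
step 4: dequeue 7; queue=[8,3,4,1,5]; order=2,0,6,7
step 5: dequeue 8; queue=[3,4,1,5]; order=2,0,6,7,8
step 6: dequeue 3; queue=[4,1,5]; order=2,0,6,7,8,3
step 7: dequeue 4; queue=[1,5]; order=2,0,6,7,8,3,4
step 8: dequeue 1; queue=[5]; order=2,0,6,7,8,3,4,1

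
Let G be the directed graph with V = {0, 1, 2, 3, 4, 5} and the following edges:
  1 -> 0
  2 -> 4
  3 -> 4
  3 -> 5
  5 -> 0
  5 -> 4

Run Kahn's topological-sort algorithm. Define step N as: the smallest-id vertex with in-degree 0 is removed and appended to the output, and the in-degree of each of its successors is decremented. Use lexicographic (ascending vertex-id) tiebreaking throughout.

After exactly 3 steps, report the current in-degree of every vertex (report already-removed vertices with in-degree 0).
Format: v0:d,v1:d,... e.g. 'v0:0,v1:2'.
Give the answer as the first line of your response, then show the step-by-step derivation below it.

v0:1,v1:0,v2:0,v3:0,v4:1,v5:0

step 1: output 1; order=[1]; indeg=(1,0,0,0,3,1)
step 2: output 2; order=[1,2]; indeg=(1,0,0,0,2,1)
step 3: output 3; order=[1,2,3]; indeg=(1,0,0,0,1,0)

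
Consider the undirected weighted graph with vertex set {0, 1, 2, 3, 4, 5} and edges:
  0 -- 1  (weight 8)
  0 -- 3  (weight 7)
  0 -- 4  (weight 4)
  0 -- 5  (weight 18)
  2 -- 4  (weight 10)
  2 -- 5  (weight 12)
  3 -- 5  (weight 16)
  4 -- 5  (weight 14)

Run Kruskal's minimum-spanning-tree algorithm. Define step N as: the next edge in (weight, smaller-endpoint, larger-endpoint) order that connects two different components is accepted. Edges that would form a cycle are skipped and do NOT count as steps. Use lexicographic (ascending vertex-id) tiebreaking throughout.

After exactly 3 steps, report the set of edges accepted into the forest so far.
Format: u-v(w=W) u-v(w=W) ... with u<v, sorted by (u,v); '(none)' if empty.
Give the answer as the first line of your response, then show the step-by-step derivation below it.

0-1(w=8) 0-3(w=7) 0-4(w=4)

step 1: add edge 0-4 (w=4); MST = {0-4(w=4)}
step 2: add edge 0-3 (w=7); MST = {0-3(w=7) 0-4(w=4)}
step 3: add edge 0-1 (w=8); MST = {0-1(w=8) 0-3(w=7) 0-4(w=4)}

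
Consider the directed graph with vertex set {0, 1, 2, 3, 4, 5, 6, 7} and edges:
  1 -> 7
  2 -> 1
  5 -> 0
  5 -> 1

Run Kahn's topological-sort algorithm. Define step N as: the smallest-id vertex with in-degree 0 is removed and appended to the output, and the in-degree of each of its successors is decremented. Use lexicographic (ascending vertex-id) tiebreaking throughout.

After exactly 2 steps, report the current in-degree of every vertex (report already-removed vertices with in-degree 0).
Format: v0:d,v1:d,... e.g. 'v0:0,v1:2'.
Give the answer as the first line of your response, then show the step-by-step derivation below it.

v0:1,v1:1,v2:0,v3:0,v4:0,v5:0,v6:0,v7:1

step 1: output 2; order=[2]; indeg=(1,1,0,0,0,0,0,1)
step 2: output 3; order=[2,3]; indeg=(1,1,0,0,0,0,0,1)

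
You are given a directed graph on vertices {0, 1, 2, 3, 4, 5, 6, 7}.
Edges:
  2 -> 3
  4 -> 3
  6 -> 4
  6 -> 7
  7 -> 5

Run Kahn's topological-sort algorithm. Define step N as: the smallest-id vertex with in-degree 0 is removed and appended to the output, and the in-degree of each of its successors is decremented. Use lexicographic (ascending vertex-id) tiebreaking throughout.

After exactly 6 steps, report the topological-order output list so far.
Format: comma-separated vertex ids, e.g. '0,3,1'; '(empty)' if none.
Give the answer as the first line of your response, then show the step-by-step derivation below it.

0,1,2,6,4,3

step 1: output 0; order=[0]; indeg=(0,0,0,2,1,1,0,1)
step 2: output 1; order=[0,1]; indeg=(0,0,0,2,1,1,0,1)
step 3: output 2; order=[0,1,2]; indeg=(0,0,0,1,1,1,0,1)
step 4: output 6; order=[0,1,2,6]; indeg=(0,0,0,1,0,1,0,0)
step 5: output 4; order=[0,1,2,6,4]; indeg=(0,0,0,0,0,1,0,0)
step 6: output 3; order=[0,1,2,6,4,3]; indeg=(0,0,0,0,0,1,0,0)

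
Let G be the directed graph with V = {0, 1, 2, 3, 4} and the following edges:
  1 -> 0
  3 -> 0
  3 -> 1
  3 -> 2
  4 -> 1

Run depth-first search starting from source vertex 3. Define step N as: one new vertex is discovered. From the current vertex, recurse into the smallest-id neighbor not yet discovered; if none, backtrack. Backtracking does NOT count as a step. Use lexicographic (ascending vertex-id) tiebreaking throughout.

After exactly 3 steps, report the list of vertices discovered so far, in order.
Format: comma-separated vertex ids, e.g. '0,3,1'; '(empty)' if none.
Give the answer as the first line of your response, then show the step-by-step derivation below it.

3,0,1

step 1: discover 3; path=3; order=3
step 2: discover 0; path=3>0; order=3,0
step 3: discover 1; path=3>1; order=3,0,1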